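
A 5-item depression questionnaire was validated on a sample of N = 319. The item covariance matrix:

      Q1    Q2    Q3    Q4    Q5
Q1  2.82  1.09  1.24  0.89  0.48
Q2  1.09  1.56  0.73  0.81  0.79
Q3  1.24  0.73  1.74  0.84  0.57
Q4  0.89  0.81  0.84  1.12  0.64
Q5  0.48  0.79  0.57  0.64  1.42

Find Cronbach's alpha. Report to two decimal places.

Σσ²ᵢ = 2.82 + 1.56 + 1.74 + 1.12 + 1.42 = 8.66
Sum of off-diagonal covariances = 8.08
Var(T) = 8.66 + 2 × 8.08 = 24.82
α = (k/(k−1))·(1 − Σσ²ᵢ/Var(T)) = (5/4)·(1 − 8.66/24.82) = 0.81

α = 0.81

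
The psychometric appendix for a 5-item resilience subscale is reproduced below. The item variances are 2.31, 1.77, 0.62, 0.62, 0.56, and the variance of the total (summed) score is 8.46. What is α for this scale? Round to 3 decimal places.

sum of item variances = 2.31 + 1.77 + 0.62 + 0.62 + 0.56 = 5.88
α = (k/(k−1))·(1 − sum of item variances/Var(T)) = (5/4)·(1 − 5.88/8.46) = 0.381

α = 0.381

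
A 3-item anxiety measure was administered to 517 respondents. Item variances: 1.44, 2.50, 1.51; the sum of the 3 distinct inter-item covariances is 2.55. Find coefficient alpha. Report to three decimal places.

α = 0.725

sum of item variances = 1.44 + 2.50 + 1.51 = 5.45
Sum of distinct covariances = 2.55
Var(T) = sum of item variances + 2·Σcov = 5.45 + 2 × 2.55 = 10.55
α = (3/2)·(1 − 5.45/10.55) = 0.725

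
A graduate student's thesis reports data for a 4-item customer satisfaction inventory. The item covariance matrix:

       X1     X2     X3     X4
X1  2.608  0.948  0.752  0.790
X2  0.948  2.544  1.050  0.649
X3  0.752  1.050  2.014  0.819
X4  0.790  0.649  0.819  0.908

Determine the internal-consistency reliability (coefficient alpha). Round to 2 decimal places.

ΣVar(i) = 2.608 + 2.544 + 2.014 + 0.908 = 8.074
Sum of the distinct covariances = 5.008
total variance = 8.074 + 2 × 5.008 = 18.090
α = (k/(k−1))·(1 − ΣVar(i)/total variance) = (4/3)·(1 − 8.074/18.090) = 0.74

α = 0.74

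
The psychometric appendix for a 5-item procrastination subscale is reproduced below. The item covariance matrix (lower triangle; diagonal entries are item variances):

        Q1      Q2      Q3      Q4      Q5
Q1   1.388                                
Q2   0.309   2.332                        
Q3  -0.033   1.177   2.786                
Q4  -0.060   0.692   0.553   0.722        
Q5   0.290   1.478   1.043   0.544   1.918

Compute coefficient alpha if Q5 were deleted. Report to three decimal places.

Remaining items: Q1, Q2, Q3, Q4 (k = 4).
Σσ²ᵢ = 1.388 + 2.332 + 2.786 + 0.722 = 7.228
σ²_T = 7.228 + 2 × 2.638 = 12.504
α (item deleted) = (4/3)·(1 − 7.228/12.504) = 0.563

coefficient alpha = 0.563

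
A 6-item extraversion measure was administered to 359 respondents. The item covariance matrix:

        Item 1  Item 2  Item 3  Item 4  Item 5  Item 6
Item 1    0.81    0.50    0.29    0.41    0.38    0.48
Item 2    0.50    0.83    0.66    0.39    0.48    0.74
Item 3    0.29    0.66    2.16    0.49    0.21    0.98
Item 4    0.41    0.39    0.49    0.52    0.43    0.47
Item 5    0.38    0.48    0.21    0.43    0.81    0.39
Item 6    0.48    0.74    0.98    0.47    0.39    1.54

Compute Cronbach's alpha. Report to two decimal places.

Cronbach's alpha = 0.82

Σσ²ᵢ = 0.81 + 0.83 + 2.16 + 0.52 + 0.81 + 1.54 = 6.67
Sum of the distinct covariances = 7.30
Var(T) = 6.67 + 2 × 7.30 = 21.27
α = (k/(k−1))·(1 − Σσ²ᵢ/Var(T)) = (6/5)·(1 − 6.67/21.27) = 0.82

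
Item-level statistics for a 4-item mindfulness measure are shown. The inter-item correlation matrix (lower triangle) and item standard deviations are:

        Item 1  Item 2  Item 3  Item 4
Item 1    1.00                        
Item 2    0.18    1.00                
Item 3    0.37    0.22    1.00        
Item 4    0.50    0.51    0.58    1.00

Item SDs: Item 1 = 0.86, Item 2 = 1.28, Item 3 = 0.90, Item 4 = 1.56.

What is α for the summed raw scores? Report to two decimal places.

α = 0.71

Σσ²ᵢ = 0.86² + 1.28² + 0.90² + 1.56² = 5.6216
Covariances σ_ij = r_ij · s_i · s_j:
  σ(Item 1,Item 2) = 0.18 × 0.86 × 1.28 = 0.1981
  σ(Item 1,Item 3) = 0.37 × 0.86 × 0.90 = 0.2864
  σ(Item 1,Item 4) = 0.50 × 0.86 × 1.56 = 0.6708
  σ(Item 2,Item 3) = 0.22 × 1.28 × 0.90 = 0.2534
  σ(Item 2,Item 4) = 0.51 × 1.28 × 1.56 = 1.0184
  σ(Item 3,Item 4) = 0.58 × 0.90 × 1.56 = 0.8143
σ²_T = Σσ²ᵢ + 2·Σσ_ij = 5.6216 + 2 × 3.2414 = 12.1044
α = (4/3)·(1 − 5.6216/12.1044) = 0.71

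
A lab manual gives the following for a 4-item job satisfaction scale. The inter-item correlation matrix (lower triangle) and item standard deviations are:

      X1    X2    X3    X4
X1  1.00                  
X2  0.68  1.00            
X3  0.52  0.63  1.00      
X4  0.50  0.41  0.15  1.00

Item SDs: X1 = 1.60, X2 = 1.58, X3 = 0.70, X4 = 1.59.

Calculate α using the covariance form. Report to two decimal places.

α = 0.77

Σσ²ᵢ = 1.60² + 1.58² + 0.70² + 1.59² = 8.0745
Covariances σ_ij = r_ij · s_i · s_j:
  σ(X1,X2) = 0.68 × 1.60 × 1.58 = 1.7190
  σ(X1,X3) = 0.52 × 1.60 × 0.70 = 0.5824
  σ(X1,X4) = 0.50 × 1.60 × 1.59 = 1.2720
  σ(X2,X3) = 0.63 × 1.58 × 0.70 = 0.6968
  σ(X2,X4) = 0.41 × 1.58 × 1.59 = 1.0300
  σ(X3,X4) = 0.15 × 0.70 × 1.59 = 0.1670
σ²_T = Σσ²ᵢ + 2·Σσ_ij = 8.0745 + 2 × 5.4672 = 19.0089
α = (4/3)·(1 − 8.0745/19.0089) = 0.77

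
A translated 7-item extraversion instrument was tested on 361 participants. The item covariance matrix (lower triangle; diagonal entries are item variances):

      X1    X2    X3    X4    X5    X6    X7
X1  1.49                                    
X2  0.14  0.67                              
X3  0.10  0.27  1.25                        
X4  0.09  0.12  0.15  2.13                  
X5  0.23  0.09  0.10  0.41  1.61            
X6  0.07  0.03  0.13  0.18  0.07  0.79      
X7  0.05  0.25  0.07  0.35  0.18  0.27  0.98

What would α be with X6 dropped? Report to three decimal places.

Remaining items: X1, X2, X3, X4, X5, X7 (k = 6).
sum of item variances = 1.49 + 0.67 + 1.25 + 2.13 + 1.61 + 0.98 = 8.13
Var(T) = 8.13 + 2 × 2.60 = 13.33
α (item deleted) = (6/5)·(1 − 8.13/13.33) = 0.468

α = 0.468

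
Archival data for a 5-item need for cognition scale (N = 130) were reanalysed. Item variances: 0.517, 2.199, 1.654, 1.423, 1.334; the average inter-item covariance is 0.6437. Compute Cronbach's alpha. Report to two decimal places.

α = 0.80

Σσ²ᵢ = 0.517 + 2.199 + 1.654 + 1.423 + 1.334 = 7.127
Sum of the 10 distinct covariances = 10 × 0.6437 = 6.4370
total variance = Σσ²ᵢ + 2·Σcov = 7.127 + 2 × 6.4370 = 20.0010
α = (5/4)·(1 − 7.127/20.0010) = 0.80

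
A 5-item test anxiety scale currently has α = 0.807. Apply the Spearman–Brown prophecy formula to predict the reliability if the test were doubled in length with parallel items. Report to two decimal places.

Length factor m = 2
α' = m·α / (1 + (m−1)·α)
   = 2 × 0.807 / (1 + (2 − 1) × 0.807)
   = 1.6140 / 1.8070 = 0.89

predicted reliability = 0.89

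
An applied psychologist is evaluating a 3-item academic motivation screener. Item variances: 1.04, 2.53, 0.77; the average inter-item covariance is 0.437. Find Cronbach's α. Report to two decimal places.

α = 0.56

ΣVar(i) = 1.04 + 2.53 + 0.77 = 4.34
Sum of the 3 distinct covariances = 3 × 0.437 = 1.311
Var(T) = ΣVar(i) + 2·Σcov = 4.34 + 2 × 1.311 = 6.962
α = (3/2)·(1 − 4.34/6.962) = 0.56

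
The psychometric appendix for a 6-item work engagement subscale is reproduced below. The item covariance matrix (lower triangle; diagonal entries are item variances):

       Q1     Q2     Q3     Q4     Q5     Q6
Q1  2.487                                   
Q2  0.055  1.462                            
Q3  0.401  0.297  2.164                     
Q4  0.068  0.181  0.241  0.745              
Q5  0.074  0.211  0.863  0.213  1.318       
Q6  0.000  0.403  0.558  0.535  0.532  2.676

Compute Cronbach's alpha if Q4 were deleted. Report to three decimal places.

Cronbach's alpha = 0.502

Remaining items: Q1, Q2, Q3, Q5, Q6 (k = 5).
Σσᵢ² = 2.487 + 1.462 + 2.164 + 1.318 + 2.676 = 10.107
σ²_T = 10.107 + 2 × 3.394 = 16.895
α (item deleted) = (5/4)·(1 − 10.107/16.895) = 0.502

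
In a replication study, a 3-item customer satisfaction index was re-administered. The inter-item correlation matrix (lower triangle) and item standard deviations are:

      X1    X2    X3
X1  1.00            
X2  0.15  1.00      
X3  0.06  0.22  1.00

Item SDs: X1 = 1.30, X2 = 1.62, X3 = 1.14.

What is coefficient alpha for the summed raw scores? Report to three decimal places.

α = 0.336

Σσ²ᵢ = 1.30² + 1.62² + 1.14² = 5.6140
Covariances σ_ij = r_ij · s_i · s_j:
  σ(X1,X2) = 0.15 × 1.30 × 1.62 = 0.3159
  σ(X1,X3) = 0.06 × 1.30 × 1.14 = 0.0889
  σ(X2,X3) = 0.22 × 1.62 × 1.14 = 0.4063
σ²_T = Σσ²ᵢ + 2·Σσ_ij = 5.6140 + 2 × 0.8111 = 7.2362
α = (3/2)·(1 − 5.6140/7.2362) = 0.336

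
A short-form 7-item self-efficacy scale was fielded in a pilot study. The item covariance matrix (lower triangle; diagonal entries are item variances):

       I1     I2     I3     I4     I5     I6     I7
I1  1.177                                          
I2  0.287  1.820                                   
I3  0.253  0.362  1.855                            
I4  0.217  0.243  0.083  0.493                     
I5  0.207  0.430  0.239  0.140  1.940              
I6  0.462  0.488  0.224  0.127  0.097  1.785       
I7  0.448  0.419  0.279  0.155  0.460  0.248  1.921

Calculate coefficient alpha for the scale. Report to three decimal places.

ΣVar(i) = 1.177 + 1.820 + 1.855 + 0.493 + 1.940 + 1.785 + 1.921 = 10.991
Sum of off-diagonal covariances = 5.868
σ²_total = 10.991 + 2 × 5.868 = 22.727
α = (k/(k−1))·(1 − ΣVar(i)/σ²_total) = (7/6)·(1 − 10.991/22.727) = 0.602

coefficient alpha = 0.602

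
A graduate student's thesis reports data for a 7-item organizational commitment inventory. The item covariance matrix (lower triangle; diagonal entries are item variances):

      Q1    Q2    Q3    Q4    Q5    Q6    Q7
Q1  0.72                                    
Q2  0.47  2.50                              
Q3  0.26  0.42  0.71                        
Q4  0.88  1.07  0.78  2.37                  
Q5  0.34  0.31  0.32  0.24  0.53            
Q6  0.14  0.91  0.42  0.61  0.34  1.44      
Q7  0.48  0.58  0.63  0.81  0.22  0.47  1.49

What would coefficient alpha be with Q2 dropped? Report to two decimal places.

coefficient alpha = 0.79

Remaining items: Q1, Q3, Q4, Q5, Q6, Q7 (k = 6).
sum of item variances = 0.72 + 0.71 + 2.37 + 0.53 + 1.44 + 1.49 = 7.26
σ²_total = 7.26 + 2 × 6.94 = 21.14
α (item deleted) = (6/5)·(1 − 7.26/21.14) = 0.79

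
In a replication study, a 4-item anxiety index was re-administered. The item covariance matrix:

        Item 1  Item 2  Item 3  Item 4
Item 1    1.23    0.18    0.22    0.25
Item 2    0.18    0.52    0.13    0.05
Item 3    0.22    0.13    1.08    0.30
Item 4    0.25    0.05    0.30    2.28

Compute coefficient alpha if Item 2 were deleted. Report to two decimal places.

Remaining items: Item 1, Item 3, Item 4 (k = 3).
Σσ²ᵢ = 1.23 + 1.08 + 2.28 = 4.59
Var(T) = 4.59 + 2 × 0.77 = 6.13
α (item deleted) = (3/2)·(1 − 4.59/6.13) = 0.38

coefficient alpha = 0.38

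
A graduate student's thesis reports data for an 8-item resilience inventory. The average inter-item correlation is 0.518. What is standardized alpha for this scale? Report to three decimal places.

α = 0.896

Standardized α = k·r̄ / (1 + (k−1)·r̄) = 8 × 0.518 / (1 + 7 × 0.518)
  = 4.1440 / 4.6260 = 0.896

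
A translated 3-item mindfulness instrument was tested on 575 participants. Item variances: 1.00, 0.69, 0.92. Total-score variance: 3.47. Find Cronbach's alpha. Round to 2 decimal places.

α = 0.37

Σσᵢ² = 1.00 + 0.69 + 0.92 = 2.61
α = (k/(k−1))·(1 − Σσᵢ²/σ²_T) = (3/2)·(1 − 2.61/3.47) = 0.37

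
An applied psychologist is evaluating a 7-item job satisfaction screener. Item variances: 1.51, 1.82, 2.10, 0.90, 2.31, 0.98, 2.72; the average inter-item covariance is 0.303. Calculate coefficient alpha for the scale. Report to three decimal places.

ΣVar(i) = 1.51 + 1.82 + 2.10 + 0.90 + 2.31 + 0.98 + 2.72 = 12.34
Sum of the 21 distinct covariances = 21 × 0.303 = 6.363
Var(T) = ΣVar(i) + 2·Σcov = 12.34 + 2 × 6.363 = 25.066
α = (7/6)·(1 − 12.34/25.066) = 0.592

α = 0.592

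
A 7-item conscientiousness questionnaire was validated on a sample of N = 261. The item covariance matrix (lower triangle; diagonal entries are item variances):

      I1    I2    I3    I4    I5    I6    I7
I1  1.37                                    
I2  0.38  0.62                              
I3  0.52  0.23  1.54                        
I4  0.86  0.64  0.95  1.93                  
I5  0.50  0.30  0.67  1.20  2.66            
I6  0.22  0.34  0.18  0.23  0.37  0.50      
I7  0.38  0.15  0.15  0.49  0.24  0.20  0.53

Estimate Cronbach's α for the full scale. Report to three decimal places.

Σσ²ᵢ = 1.37 + 0.62 + 1.54 + 1.93 + 2.66 + 0.50 + 0.53 = 9.15
Sum of off-diagonal covariances = 9.20
σ²_T = 9.15 + 2 × 9.20 = 27.55
α = (k/(k−1))·(1 − Σσ²ᵢ/σ²_T) = (7/6)·(1 − 9.15/27.55) = 0.779

Cronbach's α = 0.779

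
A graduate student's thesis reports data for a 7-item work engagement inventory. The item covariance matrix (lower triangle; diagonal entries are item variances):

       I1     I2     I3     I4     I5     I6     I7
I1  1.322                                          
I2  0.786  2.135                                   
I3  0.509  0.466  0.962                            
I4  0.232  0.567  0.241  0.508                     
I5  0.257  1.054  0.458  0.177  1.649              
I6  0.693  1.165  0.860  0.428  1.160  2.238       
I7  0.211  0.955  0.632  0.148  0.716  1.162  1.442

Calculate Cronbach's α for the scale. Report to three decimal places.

Cronbach's α = 0.834

Σσ²ᵢ = 1.322 + 2.135 + 0.962 + 0.508 + 1.649 + 2.238 + 1.442 = 10.256
Sum of off-diagonal covariances = 12.877
σ²_total = 10.256 + 2 × 12.877 = 36.010
α = (k/(k−1))·(1 − Σσ²ᵢ/σ²_total) = (7/6)·(1 − 10.256/36.010) = 0.834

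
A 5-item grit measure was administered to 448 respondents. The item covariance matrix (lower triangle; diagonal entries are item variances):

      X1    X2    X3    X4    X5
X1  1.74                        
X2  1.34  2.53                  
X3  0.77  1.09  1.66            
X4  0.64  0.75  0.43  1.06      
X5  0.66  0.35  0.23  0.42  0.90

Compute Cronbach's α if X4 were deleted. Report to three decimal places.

Remaining items: X1, X2, X3, X5 (k = 4).
sum of item variances = 1.74 + 2.53 + 1.66 + 0.90 = 6.83
σ²_total = 6.83 + 2 × 4.44 = 15.71
α (item deleted) = (4/3)·(1 − 6.83/15.71) = 0.754

α = 0.754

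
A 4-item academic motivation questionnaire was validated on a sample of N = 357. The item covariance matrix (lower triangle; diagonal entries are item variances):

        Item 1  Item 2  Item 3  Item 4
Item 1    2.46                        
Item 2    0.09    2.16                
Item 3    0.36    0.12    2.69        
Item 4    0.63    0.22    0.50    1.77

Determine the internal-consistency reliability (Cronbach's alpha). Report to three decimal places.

Σσ²ᵢ = 2.46 + 2.16 + 2.69 + 1.77 = 9.08
Sum of off-diagonal covariances = 1.92
σ²_T = 9.08 + 2 × 1.92 = 12.92
α = (k/(k−1))·(1 − Σσ²ᵢ/σ²_T) = (4/3)·(1 − 9.08/12.92) = 0.396

Cronbach's alpha = 0.396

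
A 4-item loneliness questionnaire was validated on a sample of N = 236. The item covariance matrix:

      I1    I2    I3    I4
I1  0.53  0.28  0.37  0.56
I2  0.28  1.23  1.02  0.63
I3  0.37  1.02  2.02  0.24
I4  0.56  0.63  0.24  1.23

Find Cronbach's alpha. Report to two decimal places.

sum of item variances = 0.53 + 1.23 + 2.02 + 1.23 = 5.01
Σ_{i<j} σ_ij = 3.10
Var(T) = 5.01 + 2 × 3.10 = 11.21
α = (k/(k−1))·(1 − sum of item variances/Var(T)) = (4/3)·(1 − 5.01/11.21) = 0.74

α = 0.74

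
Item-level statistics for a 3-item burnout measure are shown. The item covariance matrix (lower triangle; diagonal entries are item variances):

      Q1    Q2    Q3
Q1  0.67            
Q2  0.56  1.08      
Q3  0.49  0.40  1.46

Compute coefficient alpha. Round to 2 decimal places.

coefficient alpha = 0.71

Σσ²ᵢ = 0.67 + 1.08 + 1.46 = 3.21
Σ_{i<j} σ_ij = 1.45
total variance = 3.21 + 2 × 1.45 = 6.11
α = (k/(k−1))·(1 − Σσ²ᵢ/total variance) = (3/2)·(1 − 3.21/6.11) = 0.71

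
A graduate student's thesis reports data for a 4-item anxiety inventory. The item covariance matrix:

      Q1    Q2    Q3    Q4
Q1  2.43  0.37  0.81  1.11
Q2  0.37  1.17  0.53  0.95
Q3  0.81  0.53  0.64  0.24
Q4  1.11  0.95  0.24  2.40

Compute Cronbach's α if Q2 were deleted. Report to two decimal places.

Remaining items: Q1, Q3, Q4 (k = 3).
Σσᵢ² = 2.43 + 0.64 + 2.40 = 5.47
σ²_T = 5.47 + 2 × 2.16 = 9.79
α (item deleted) = (3/2)·(1 − 5.47/9.79) = 0.66

Cronbach's α = 0.66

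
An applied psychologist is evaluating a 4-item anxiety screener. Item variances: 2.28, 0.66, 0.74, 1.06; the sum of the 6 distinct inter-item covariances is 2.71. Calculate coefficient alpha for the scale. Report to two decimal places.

coefficient alpha = 0.71

Σσᵢ² = 2.28 + 0.66 + 0.74 + 1.06 = 4.74
Sum of distinct covariances = 2.71
total variance = Σσᵢ² + 2·Σcov = 4.74 + 2 × 2.71 = 10.16
α = (4/3)·(1 − 4.74/10.16) = 0.71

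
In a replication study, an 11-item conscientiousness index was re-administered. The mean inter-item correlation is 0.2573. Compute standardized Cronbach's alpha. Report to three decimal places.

standardized Cronbach's alpha = 0.792

Standardized α = k·r̄ / (1 + (k−1)·r̄) = 11 × 0.2573 / (1 + 10 × 0.2573)
  = 2.8303 / 3.5730 = 0.792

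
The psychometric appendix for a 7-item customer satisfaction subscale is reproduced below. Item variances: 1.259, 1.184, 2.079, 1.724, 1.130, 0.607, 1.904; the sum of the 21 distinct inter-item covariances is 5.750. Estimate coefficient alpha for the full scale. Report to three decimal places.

α = 0.627

Σσᵢ² = 1.259 + 1.184 + 2.079 + 1.724 + 1.130 + 0.607 + 1.904 = 9.887
Sum of distinct covariances = 5.750
σ²_T = Σσᵢ² + 2·Σcov = 9.887 + 2 × 5.750 = 21.387
α = (7/6)·(1 − 9.887/21.387) = 0.627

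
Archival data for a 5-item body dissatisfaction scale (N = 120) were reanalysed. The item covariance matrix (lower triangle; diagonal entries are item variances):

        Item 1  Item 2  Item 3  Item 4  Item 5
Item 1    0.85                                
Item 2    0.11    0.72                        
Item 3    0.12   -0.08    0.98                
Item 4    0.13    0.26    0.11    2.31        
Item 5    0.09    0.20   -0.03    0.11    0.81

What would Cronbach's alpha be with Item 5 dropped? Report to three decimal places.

α = 0.281

Remaining items: Item 1, Item 2, Item 3, Item 4 (k = 4).
Σσ²ᵢ = 0.85 + 0.72 + 0.98 + 2.31 = 4.86
Var(T) = 4.86 + 2 × 0.65 = 6.16
α (item deleted) = (4/3)·(1 − 4.86/6.16) = 0.281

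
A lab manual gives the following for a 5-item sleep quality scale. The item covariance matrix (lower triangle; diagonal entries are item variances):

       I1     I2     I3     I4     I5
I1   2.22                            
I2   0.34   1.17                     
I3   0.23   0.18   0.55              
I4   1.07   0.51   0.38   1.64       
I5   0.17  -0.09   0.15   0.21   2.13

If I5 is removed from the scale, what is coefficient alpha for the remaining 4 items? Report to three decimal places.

Remaining items: I1, I2, I3, I4 (k = 4).
ΣVar(i) = 2.22 + 1.17 + 0.55 + 1.64 = 5.58
σ²_total = 5.58 + 2 × 2.71 = 11.00
α (item deleted) = (4/3)·(1 − 5.58/11.00) = 0.657

α = 0.657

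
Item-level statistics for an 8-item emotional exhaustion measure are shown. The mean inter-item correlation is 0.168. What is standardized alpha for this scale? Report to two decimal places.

α = 0.62

Standardized α = k·r̄ / (1 + (k−1)·r̄) = 8 × 0.168 / (1 + 7 × 0.168)
  = 1.3440 / 2.1760 = 0.62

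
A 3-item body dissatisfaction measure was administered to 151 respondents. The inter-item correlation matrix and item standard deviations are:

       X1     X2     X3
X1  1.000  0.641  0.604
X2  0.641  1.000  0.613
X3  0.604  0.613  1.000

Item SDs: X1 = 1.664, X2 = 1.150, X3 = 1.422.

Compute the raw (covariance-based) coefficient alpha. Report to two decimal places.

Σσ²ᵢ = 1.664² + 1.150² + 1.422² = 6.1135
Covariances σ_ij = r_ij · s_i · s_j:
  σ(X1,X2) = 0.641 × 1.664 × 1.150 = 1.2266
  σ(X1,X3) = 0.604 × 1.664 × 1.422 = 1.4292
  σ(X2,X3) = 0.613 × 1.150 × 1.422 = 1.0024
σ²_T = Σσ²ᵢ + 2·Σσ_ij = 6.1135 + 2 × 3.6582 = 13.4299
α = (3/2)·(1 − 6.1135/13.4299) = 0.82

coefficient alpha = 0.82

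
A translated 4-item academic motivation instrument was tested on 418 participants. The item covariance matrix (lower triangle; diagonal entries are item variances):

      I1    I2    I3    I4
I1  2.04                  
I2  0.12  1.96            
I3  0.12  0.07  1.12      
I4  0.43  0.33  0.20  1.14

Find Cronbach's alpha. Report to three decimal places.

Σσ²ᵢ = 2.04 + 1.96 + 1.12 + 1.14 = 6.26
Sum of the distinct covariances = 1.27
Var(T) = 6.26 + 2 × 1.27 = 8.80
α = (k/(k−1))·(1 − Σσ²ᵢ/Var(T)) = (4/3)·(1 − 6.26/8.80) = 0.385

Cronbach's alpha = 0.385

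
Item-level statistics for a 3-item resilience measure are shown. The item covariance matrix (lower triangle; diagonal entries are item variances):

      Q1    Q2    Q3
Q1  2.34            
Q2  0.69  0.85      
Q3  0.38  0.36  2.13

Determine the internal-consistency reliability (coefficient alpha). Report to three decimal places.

sum of item variances = 2.34 + 0.85 + 2.13 = 5.32
Sum of the distinct covariances = 1.43
σ²_total = 5.32 + 2 × 1.43 = 8.18
α = (k/(k−1))·(1 − sum of item variances/σ²_total) = (3/2)·(1 − 5.32/8.18) = 0.524

α = 0.524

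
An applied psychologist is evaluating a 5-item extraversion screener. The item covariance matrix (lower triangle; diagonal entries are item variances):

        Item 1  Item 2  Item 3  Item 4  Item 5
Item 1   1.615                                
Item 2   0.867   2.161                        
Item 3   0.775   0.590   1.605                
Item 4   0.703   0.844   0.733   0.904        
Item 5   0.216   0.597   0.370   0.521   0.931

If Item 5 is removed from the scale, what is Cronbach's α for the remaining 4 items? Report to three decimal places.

α = 0.786

Remaining items: Item 1, Item 2, Item 3, Item 4 (k = 4).
Σσ²ᵢ = 1.615 + 2.161 + 1.605 + 0.904 = 6.285
σ²_T = 6.285 + 2 × 4.512 = 15.309
α (item deleted) = (4/3)·(1 − 6.285/15.309) = 0.786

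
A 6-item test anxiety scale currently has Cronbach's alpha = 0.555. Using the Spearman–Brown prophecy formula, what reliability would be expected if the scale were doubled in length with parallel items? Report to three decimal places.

predicted reliability = 0.714

Length factor m = 2
α' = m·α / (1 + (m−1)·α)
   = 2 × 0.555 / (1 + (2 − 1) × 0.555)
   = 1.1100 / 1.5550 = 0.714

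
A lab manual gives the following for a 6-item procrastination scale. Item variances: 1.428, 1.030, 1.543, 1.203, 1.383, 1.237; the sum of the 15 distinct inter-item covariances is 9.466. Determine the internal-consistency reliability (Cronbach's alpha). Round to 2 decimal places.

Σσ²ᵢ = 1.428 + 1.030 + 1.543 + 1.203 + 1.383 + 1.237 = 7.824
Sum of distinct covariances = 9.466
Var(T) = Σσ²ᵢ + 2·Σcov = 7.824 + 2 × 9.466 = 26.756
α = (6/5)·(1 − 7.824/26.756) = 0.85

α = 0.85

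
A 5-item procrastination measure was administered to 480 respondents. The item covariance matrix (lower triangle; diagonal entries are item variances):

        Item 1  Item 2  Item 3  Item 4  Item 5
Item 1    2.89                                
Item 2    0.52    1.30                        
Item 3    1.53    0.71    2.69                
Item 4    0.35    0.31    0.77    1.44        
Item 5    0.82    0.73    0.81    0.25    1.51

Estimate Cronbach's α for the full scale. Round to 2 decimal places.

Cronbach's α = 0.73

ΣVar(i) = 2.89 + 1.30 + 2.69 + 1.44 + 1.51 = 9.83
Sum of the distinct covariances = 6.80
Var(T) = 9.83 + 2 × 6.80 = 23.43
α = (k/(k−1))·(1 − ΣVar(i)/Var(T)) = (5/4)·(1 − 9.83/23.43) = 0.73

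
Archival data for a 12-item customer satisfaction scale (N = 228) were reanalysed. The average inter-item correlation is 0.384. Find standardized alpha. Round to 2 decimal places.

α = 0.88

Standardized α = k·r̄ / (1 + (k−1)·r̄) = 12 × 0.384 / (1 + 11 × 0.384)
  = 4.6080 / 5.2240 = 0.88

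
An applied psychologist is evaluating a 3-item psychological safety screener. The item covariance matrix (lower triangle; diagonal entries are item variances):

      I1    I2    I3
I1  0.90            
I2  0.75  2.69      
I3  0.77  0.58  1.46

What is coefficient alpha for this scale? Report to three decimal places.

Σσ²ᵢ = 0.90 + 2.69 + 1.46 = 5.05
Sum of the distinct covariances = 2.10
σ²_T = 5.05 + 2 × 2.10 = 9.25
α = (k/(k−1))·(1 − Σσ²ᵢ/σ²_T) = (3/2)·(1 − 5.05/9.25) = 0.681

coefficient alpha = 0.681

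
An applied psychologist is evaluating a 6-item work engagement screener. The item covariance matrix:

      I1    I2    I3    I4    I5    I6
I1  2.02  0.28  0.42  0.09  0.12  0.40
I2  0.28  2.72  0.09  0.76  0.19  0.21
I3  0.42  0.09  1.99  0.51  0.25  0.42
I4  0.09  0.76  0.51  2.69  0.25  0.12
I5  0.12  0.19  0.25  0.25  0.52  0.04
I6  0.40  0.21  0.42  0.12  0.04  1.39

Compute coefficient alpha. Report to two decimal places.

coefficient alpha = 0.51

Σσ²ᵢ = 2.02 + 2.72 + 1.99 + 2.69 + 0.52 + 1.39 = 11.33
Sum of off-diagonal covariances = 4.15
σ²_T = 11.33 + 2 × 4.15 = 19.63
α = (k/(k−1))·(1 − Σσ²ᵢ/σ²_T) = (6/5)·(1 − 11.33/19.63) = 0.51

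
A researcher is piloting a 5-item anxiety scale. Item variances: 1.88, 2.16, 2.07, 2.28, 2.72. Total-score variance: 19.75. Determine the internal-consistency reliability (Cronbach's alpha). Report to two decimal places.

Σσ²ᵢ = 1.88 + 2.16 + 2.07 + 2.28 + 2.72 = 11.11
α = (k/(k−1))·(1 − Σσ²ᵢ/Var(T)) = (5/4)·(1 − 11.11/19.75) = 0.55

Cronbach's alpha = 0.55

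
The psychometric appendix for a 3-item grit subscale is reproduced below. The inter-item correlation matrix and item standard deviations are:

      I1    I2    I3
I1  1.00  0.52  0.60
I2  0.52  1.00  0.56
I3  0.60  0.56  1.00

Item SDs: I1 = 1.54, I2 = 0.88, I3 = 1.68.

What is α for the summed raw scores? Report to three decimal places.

Σσ²ᵢ = 1.54² + 0.88² + 1.68² = 5.9684
Covariances σ_ij = r_ij · s_i · s_j:
  σ(I1,I2) = 0.52 × 1.54 × 0.88 = 0.7047
  σ(I1,I3) = 0.60 × 1.54 × 1.68 = 1.5523
  σ(I2,I3) = 0.56 × 0.88 × 1.68 = 0.8279
σ²_T = Σσ²ᵢ + 2·Σσ_ij = 5.9684 + 2 × 3.0849 = 12.1382
α = (3/2)·(1 − 5.9684/12.1382) = 0.762

α = 0.762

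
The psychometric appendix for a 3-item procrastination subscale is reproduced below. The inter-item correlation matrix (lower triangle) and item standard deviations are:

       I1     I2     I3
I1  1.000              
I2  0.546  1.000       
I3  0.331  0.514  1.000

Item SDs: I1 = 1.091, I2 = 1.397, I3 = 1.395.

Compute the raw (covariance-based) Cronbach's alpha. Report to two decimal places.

Σσ²ᵢ = 1.091² + 1.397² + 1.395² = 5.0879
Covariances σ_ij = r_ij · s_i · s_j:
  σ(I1,I2) = 0.546 × 1.091 × 1.397 = 0.8322
  σ(I1,I3) = 0.331 × 1.091 × 1.395 = 0.5038
  σ(I2,I3) = 0.514 × 1.397 × 1.395 = 1.0017
σ²_T = Σσ²ᵢ + 2·Σσ_ij = 5.0879 + 2 × 2.3377 = 9.7633
α = (3/2)·(1 − 5.0879/9.7633) = 0.72

Cronbach's alpha = 0.72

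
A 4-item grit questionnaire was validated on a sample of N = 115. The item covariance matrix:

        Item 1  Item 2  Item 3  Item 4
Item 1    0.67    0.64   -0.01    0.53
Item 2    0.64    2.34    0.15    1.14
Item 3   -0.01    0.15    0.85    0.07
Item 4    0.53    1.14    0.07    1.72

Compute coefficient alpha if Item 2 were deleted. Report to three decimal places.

coefficient alpha = 0.400

Remaining items: Item 1, Item 3, Item 4 (k = 3).
Σσ²ᵢ = 0.67 + 0.85 + 1.72 = 3.24
Var(T) = 3.24 + 2 × 0.59 = 4.42
α (item deleted) = (3/2)·(1 − 3.24/4.42) = 0.400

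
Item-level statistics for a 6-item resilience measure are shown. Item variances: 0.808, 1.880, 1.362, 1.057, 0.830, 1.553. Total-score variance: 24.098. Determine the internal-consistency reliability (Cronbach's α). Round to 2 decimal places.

Σσ²ᵢ = 0.808 + 1.880 + 1.362 + 1.057 + 0.830 + 1.553 = 7.490
α = (k/(k−1))·(1 − Σσ²ᵢ/Var(T)) = (6/5)·(1 − 7.490/24.098) = 0.83

Cronbach's α = 0.83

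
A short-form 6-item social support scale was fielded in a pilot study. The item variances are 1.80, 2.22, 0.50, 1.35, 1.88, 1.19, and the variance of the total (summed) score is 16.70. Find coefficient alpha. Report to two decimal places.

α = 0.56

ΣVar(i) = 1.80 + 2.22 + 0.50 + 1.35 + 1.88 + 1.19 = 8.94
α = (k/(k−1))·(1 − ΣVar(i)/σ²_total) = (6/5)·(1 − 8.94/16.70) = 0.56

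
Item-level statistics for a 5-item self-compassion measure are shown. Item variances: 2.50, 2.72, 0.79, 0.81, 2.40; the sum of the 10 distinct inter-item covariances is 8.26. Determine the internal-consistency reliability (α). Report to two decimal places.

α = 0.80

ΣVar(i) = 2.50 + 2.72 + 0.79 + 0.81 + 2.40 = 9.22
Sum of distinct covariances = 8.26
σ²_total = ΣVar(i) + 2·Σcov = 9.22 + 2 × 8.26 = 25.74
α = (5/4)·(1 − 9.22/25.74) = 0.80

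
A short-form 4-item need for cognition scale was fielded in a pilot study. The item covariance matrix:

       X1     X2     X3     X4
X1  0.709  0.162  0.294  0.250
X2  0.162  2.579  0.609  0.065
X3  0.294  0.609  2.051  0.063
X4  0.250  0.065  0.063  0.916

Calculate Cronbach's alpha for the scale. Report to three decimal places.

Cronbach's alpha = 0.421

Σσᵢ² = 0.709 + 2.579 + 2.051 + 0.916 = 6.255
Sum of the distinct covariances = 1.443
Var(T) = 6.255 + 2 × 1.443 = 9.141
α = (k/(k−1))·(1 − Σσᵢ²/Var(T)) = (4/3)·(1 − 6.255/9.141) = 0.421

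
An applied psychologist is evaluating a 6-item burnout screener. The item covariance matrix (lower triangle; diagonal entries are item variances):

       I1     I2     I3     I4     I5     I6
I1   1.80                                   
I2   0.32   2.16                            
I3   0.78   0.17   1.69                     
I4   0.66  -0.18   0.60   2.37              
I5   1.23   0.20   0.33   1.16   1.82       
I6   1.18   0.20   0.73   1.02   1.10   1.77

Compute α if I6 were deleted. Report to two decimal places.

Remaining items: I1, I2, I3, I4, I5 (k = 5).
ΣVar(i) = 1.80 + 2.16 + 1.69 + 2.37 + 1.82 = 9.84
σ²_total = 9.84 + 2 × 5.27 = 20.38
α (item deleted) = (5/4)·(1 − 9.84/20.38) = 0.65

α = 0.65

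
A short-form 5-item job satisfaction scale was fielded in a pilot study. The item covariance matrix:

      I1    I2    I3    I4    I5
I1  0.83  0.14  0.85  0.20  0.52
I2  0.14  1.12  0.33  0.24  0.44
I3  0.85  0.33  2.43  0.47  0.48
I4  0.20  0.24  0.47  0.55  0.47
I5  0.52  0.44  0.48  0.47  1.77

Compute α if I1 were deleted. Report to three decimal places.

Remaining items: I2, I3, I4, I5 (k = 4).
Σσ²ᵢ = 1.12 + 2.43 + 0.55 + 1.77 = 5.87
total variance = 5.87 + 2 × 2.43 = 10.73
α (item deleted) = (4/3)·(1 − 5.87/10.73) = 0.604

α = 0.604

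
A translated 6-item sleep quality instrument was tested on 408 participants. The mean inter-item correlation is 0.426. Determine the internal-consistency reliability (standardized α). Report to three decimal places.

Standardized α = k·r̄ / (1 + (k−1)·r̄) = 6 × 0.426 / (1 + 5 × 0.426)
  = 2.5560 / 3.1300 = 0.817

α = 0.817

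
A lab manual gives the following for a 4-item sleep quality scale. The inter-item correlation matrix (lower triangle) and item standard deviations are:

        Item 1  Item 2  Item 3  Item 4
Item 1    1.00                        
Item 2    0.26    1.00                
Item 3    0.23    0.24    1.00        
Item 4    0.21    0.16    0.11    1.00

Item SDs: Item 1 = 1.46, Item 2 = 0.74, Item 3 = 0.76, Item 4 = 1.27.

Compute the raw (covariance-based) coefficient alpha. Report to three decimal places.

Σσ²ᵢ = 1.46² + 0.74² + 0.76² + 1.27² = 4.8697
Covariances σ_ij = r_ij · s_i · s_j:
  σ(Item 1,Item 2) = 0.26 × 1.46 × 0.74 = 0.2809
  σ(Item 1,Item 3) = 0.23 × 1.46 × 0.76 = 0.2552
  σ(Item 1,Item 4) = 0.21 × 1.46 × 1.27 = 0.3894
  σ(Item 2,Item 3) = 0.24 × 0.74 × 0.76 = 0.1350
  σ(Item 2,Item 4) = 0.16 × 0.74 × 1.27 = 0.1504
  σ(Item 3,Item 4) = 0.11 × 0.76 × 1.27 = 0.1062
σ²_T = Σσ²ᵢ + 2·Σσ_ij = 4.8697 + 2 × 1.3171 = 7.5039
α = (4/3)·(1 − 4.8697/7.5039) = 0.468

α = 0.468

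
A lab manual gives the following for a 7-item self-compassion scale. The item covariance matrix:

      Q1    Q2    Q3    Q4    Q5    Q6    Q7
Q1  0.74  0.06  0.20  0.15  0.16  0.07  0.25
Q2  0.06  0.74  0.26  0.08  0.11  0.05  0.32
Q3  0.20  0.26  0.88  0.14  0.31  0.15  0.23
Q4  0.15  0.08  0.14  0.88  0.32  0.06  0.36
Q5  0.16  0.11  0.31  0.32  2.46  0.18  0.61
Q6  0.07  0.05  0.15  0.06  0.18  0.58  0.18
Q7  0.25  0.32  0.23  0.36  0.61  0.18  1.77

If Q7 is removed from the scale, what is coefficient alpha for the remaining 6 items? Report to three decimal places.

α = 0.507

Remaining items: Q1, Q2, Q3, Q4, Q5, Q6 (k = 6).
sum of item variances = 0.74 + 0.74 + 0.88 + 0.88 + 2.46 + 0.58 = 6.28
total variance = 6.28 + 2 × 2.30 = 10.88
α (item deleted) = (6/5)·(1 − 6.28/10.88) = 0.507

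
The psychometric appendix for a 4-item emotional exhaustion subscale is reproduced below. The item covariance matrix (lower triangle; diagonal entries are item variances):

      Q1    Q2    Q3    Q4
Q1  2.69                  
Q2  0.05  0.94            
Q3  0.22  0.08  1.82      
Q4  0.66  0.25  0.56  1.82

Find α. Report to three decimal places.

α = 0.445

sum of item variances = 2.69 + 0.94 + 1.82 + 1.82 = 7.27
Sum of off-diagonal covariances = 1.82
σ²_T = 7.27 + 2 × 1.82 = 10.91
α = (k/(k−1))·(1 − sum of item variances/σ²_T) = (4/3)·(1 − 7.27/10.91) = 0.445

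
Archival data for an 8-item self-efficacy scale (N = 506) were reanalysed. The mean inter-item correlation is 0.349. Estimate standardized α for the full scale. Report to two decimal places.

α = 0.81

Standardized α = k·r̄ / (1 + (k−1)·r̄) = 8 × 0.349 / (1 + 7 × 0.349)
  = 2.7920 / 3.4430 = 0.81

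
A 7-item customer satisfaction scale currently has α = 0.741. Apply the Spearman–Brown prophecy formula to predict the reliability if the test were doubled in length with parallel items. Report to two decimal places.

predicted reliability = 0.85

Length factor m = 2
α' = m·α / (1 + (m−1)·α)
   = 2 × 0.741 / (1 + (2 − 1) × 0.741)
   = 1.4820 / 1.7410 = 0.85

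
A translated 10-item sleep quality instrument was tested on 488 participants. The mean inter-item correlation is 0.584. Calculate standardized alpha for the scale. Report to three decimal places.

α = 0.934

Standardized α = k·r̄ / (1 + (k−1)·r̄) = 10 × 0.584 / (1 + 9 × 0.584)
  = 5.8400 / 6.2560 = 0.934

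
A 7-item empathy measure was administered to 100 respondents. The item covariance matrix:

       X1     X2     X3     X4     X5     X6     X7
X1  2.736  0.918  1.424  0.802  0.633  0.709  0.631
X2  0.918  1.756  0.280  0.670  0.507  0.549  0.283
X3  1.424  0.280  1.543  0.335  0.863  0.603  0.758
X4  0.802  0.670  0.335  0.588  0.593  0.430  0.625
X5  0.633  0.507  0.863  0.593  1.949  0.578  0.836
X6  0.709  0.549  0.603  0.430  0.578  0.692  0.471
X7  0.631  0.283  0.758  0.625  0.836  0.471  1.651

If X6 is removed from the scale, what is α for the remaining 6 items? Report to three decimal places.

Remaining items: X1, X2, X3, X4, X5, X7 (k = 6).
sum of item variances = 2.736 + 1.756 + 1.543 + 0.588 + 1.949 + 1.651 = 10.223
σ²_T = 10.223 + 2 × 10.158 = 30.539
α (item deleted) = (6/5)·(1 − 10.223/30.539) = 0.798

α = 0.798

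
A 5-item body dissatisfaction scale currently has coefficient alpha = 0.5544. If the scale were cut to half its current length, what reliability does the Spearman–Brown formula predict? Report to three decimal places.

predicted reliability = 0.384

Length factor m = 1/2
α' = m·α / (1 − (1−m)·α)
   = 1/2 × 0.5544 / (1 − (1 − 1/2) × 0.5544)
   = 0.2772 / 0.7228 = 0.384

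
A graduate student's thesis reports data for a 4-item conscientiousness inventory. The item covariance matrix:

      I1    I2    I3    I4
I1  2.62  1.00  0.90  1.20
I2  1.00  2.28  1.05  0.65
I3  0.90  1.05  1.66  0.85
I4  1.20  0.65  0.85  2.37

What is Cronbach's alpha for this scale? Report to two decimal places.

α = 0.74

Σσᵢ² = 2.62 + 2.28 + 1.66 + 2.37 = 8.93
Sum of off-diagonal covariances = 5.65
σ²_T = 8.93 + 2 × 5.65 = 20.23
α = (k/(k−1))·(1 − Σσᵢ²/σ²_T) = (4/3)·(1 − 8.93/20.23) = 0.74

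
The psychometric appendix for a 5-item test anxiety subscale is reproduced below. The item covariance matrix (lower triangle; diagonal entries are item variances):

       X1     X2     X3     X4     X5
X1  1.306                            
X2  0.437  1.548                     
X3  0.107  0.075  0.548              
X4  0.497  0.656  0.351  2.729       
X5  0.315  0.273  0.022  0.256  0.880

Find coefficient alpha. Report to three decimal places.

ΣVar(i) = 1.306 + 1.548 + 0.548 + 2.729 + 0.880 = 7.011
Σ_{i<j} σ_ij = 2.989
σ²_total = 7.011 + 2 × 2.989 = 12.989
α = (k/(k−1))·(1 − ΣVar(i)/σ²_total) = (5/4)·(1 − 7.011/12.989) = 0.575

α = 0.575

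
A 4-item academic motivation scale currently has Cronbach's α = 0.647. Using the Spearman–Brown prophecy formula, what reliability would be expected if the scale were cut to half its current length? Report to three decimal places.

predicted reliability = 0.478

Length factor m = 1/2
α' = m·α / (1 − (1−m)·α)
   = 1/2 × 0.647 / (1 − (1 − 1/2) × 0.647)
   = 0.3235 / 0.6765 = 0.478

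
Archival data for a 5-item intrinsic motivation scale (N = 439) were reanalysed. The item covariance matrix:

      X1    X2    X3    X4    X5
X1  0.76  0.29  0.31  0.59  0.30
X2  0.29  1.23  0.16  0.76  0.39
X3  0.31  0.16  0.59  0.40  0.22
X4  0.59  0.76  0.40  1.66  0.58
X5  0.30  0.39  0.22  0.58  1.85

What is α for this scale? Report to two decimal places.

α = 0.71

Σσᵢ² = 0.76 + 1.23 + 0.59 + 1.66 + 1.85 = 6.09
Sum of off-diagonal covariances = 4.00
σ²_T = 6.09 + 2 × 4.00 = 14.09
α = (k/(k−1))·(1 − Σσᵢ²/σ²_T) = (5/4)·(1 − 6.09/14.09) = 0.71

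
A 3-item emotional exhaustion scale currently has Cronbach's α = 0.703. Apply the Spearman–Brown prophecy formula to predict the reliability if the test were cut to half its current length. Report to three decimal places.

Length factor m = 1/2
α' = m·α / (1 − (1−m)·α)
   = 1/2 × 0.703 / (1 − (1 − 1/2) × 0.703)
   = 0.3515 / 0.6485 = 0.542

predicted reliability = 0.542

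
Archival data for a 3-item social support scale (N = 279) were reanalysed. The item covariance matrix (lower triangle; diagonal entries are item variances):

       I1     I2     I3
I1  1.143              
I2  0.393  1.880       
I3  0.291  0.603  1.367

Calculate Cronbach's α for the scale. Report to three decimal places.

sum of item variances = 1.143 + 1.880 + 1.367 = 4.390
Sum of the distinct covariances = 1.287
σ²_total = 4.390 + 2 × 1.287 = 6.964
α = (k/(k−1))·(1 − sum of item variances/σ²_total) = (3/2)·(1 − 4.390/6.964) = 0.554

Cronbach's α = 0.554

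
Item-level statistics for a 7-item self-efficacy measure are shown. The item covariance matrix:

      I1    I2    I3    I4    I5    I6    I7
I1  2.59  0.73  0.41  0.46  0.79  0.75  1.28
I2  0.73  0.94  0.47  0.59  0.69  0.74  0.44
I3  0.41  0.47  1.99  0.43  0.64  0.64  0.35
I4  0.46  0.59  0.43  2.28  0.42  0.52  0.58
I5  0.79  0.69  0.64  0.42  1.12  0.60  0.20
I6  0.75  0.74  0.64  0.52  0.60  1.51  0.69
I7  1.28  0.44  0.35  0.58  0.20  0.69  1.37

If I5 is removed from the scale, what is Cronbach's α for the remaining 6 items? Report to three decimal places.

α = 0.756

Remaining items: I1, I2, I3, I4, I6, I7 (k = 6).
Σσᵢ² = 2.59 + 0.94 + 1.99 + 2.28 + 1.51 + 1.37 = 10.68
total variance = 10.68 + 2 × 9.08 = 28.84
α (item deleted) = (6/5)·(1 − 10.68/28.84) = 0.756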